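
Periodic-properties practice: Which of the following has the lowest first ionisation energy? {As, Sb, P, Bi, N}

Bi

N is in period 2, group 15; P is in period 3, group 15; As is in period 4, group 15; Sb is in period 5, group 15; Bi is in period 6, group 15.
Removing the outermost electron gets harder across a period and easier down a group.
All are in group 15, so first ionization energy increases up the group.
The lowest first ionisation energy among these belongs to Bi.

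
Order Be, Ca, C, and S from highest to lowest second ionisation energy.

C, S, Be, Ca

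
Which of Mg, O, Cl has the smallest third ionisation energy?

Consider each +2 ion: Mg²⁺ is the bare [Ne] core; O²⁺ still has 4 valence electrons; Cl²⁺ still has 5 valence electrons.
Breaking into a closed-shell core is much more expensive than removing a leftover valence electron — Mg has the largest IE_3 here.
Valence configurations: O²⁺ [He]2s²2p², Cl²⁺ [Ne]3s²3p³.
Approximate IE_3 values (kJ/mol): Mg 7733, O 5300, Cl 3822.
Putting it together, IE_3: Cl < O < Mg.

Cl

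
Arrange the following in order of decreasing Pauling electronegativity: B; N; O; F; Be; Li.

Li is in period 2, group 1; Be is in period 2, group 2; B is in period 2, group 13; N is in period 2, group 15; O is in period 2, group 16; F is in period 2, group 17.
Atoms toward the upper right of the periodic table pull bonding electrons most strongly.
All lie in period 2, so electronegativity increases left to right.
So from highest to lowest: F > O > N > B > Be > Li.

F, O, N, B, Be, Li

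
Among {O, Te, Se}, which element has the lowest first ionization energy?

Te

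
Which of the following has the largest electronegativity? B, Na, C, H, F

F

H is in period 1, group 1; B is in period 2, group 13; C is in period 2, group 14; F is in period 2, group 17; Na is in period 3, group 1.
EN rises left→right (higher Z_eff, smaller atoms) and falls top→bottom (larger, more shielded atoms).
Neither a single period nor a single group — weigh both effects.
B > Na: relative to Na, both the across-period and down-group shifts push B's electronegativity up.
H > B: the two effects oppose for this pair; the down-group effect wins (2.20 vs 2.04).
C > H: period and group pull opposite ways; the across-period shift dominates (2.55 vs 2.20).
F > C: F lies to the right of C in period 2, so the across-period effect alone puts F higher.
For reference (Pauling): H 2.20, B 2.04, C 2.55, F 3.98, Na 0.93.
The largest electronegativity among these belongs to F.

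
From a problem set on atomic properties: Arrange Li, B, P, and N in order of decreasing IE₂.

IE_2 is the cost of taking one more electron from the +1 cation: Li⁺ is the bare [He] core; B⁺ still has 2 valence electrons; P⁺ still has 4 valence electrons; N⁺ still has 4 valence electrons.
Core electrons are held far more tightly than valence electrons, so Li tops the IE_2 order.
Valence configurations: B⁺ [He]2s², P⁺ [Ne]3s²3p², N⁺ [He]2s²2p².
Tabulated IE_2 (kJ/mol): Li 7298, B 2427, P 1907, N 2856.
Putting it together, IE_2: P < B < N < Li.

Li, N, B, P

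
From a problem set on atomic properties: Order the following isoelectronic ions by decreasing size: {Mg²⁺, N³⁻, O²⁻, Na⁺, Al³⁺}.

N³⁻, O²⁻, Na⁺, Mg²⁺, Al³⁺

All of these have 10 electrons, so size is governed by nuclear charge alone: the more protons, the stronger the pull on the same electron cloud, and the smaller the ion.
Nuclear charges: Al³⁺ (Z=13), Mg²⁺ (Z=12), Na⁺ (Z=11), O²⁻ (Z=8), N³⁻ (Z=7).
Largest to smallest: N³⁻ > O²⁻ > Na⁺ > Mg²⁺ > Al³⁺.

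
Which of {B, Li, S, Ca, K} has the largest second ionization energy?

The second ionization energy removes an electron from the +1 ion. For each element: B⁺ still has 2 valence electrons; Li⁺ is the bare [He] core; S⁺ still has 5 valence electrons; Ca⁺ still has 1 valence electron; K⁺ is the bare [Ar] core.
Pulling an electron out of a noble-gas core costs far more than removing a remaining valence electron, so K and Li sit at the high end of IE_2.
Valence configurations: B⁺ [He]2s², S⁺ [Ne]3s²3p³, Ca⁺ [Ar]4s¹.
The numbers (kJ/mol): B 2427, Li 7298, S 2252, Ca 1145, K 3052.
Putting it together, IE_2: Ca < S < B < K < Li.

Li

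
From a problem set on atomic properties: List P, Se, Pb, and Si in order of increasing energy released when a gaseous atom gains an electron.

Pb < P < Si < Se

Si is in period 3, group 14; P is in period 3, group 15; Se is in period 4, group 16; Pb is in period 6, group 14.
Adding an electron releases more energy for atoms nearer the top right (short of the noble gases).
Here both period and group differ, so the two effects have to be weighed against each other.
P > Pb: relative to Pb, both the across-period and down-group shifts push P's electron affinity up.
Si > P: this pair runs against the simple trend — see the exception note.
Se > Si: the two effects oppose for this pair; the across-period effect wins (195 vs 134 kJ/mol).
Note the exception: Si has a higher electron affinity than P, contrary to the simple trend — adding an electron to P's half-filled 3p³ is unfavourable, so Si (3p²) has the more exothermic EA.
For reference (kJ/mol): Si 134, P 72, Se 195, Pb 35.
So from lowest to highest: Pb < P < Si < Se.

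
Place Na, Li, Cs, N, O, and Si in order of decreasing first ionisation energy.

N > O > Si > Li > Na > Cs

Li is in period 2, group 1; N is in period 2, group 15; O is in period 2, group 16; Na is in period 3, group 1; Si is in period 3, group 14; Cs is in period 6, group 1.
Across a period the outer electron is held more tightly (higher IE₁); down a group it sits in a higher shell, more shielded, and comes off more easily.
These span different periods and groups, so the two trends combine.
Na > Cs: they share group 1; the group trend gives Na the larger value.
Li > Na: Li sits above Na in group 1, so the down-group effect alone puts Li higher.
Si > Li: the two effects oppose for this pair; the across-period effect wins (786 vs 520 kJ/mol).
O > Si: both effects reinforce here, so O is clearly the higher of the two.
N > O: this pair runs against the simple trend — see the exception note.
Note the exception: N has a higher first ionization energy than O, contrary to the simple trend — pairing an electron in O's 2p⁴ costs repulsion energy, so O ionizes more easily than half-filled N (2p³).
For reference (kJ/mol): Li 520, N 1402, O 1314, Na 496, Si 786, Cs 376.
So from highest to lowest: N > O > Si > Li > Na > Cs.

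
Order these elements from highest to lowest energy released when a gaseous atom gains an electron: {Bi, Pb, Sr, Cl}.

Cl > Bi > Pb > Sr

Cl is in period 3, group 17; Sr is in period 5, group 2; Pb is in period 6, group 14; Bi is in period 6, group 15.
Adding an electron releases more energy for atoms nearer the top right (short of the noble gases).
Neither a single period nor a single group — weigh both effects.
Pb > Sr: period and group pull opposite ways; the across-period shift dominates (35 vs 5 kJ/mol).
Bi > Pb: both are in period 6; the period trend gives Bi the larger value.
Cl > Bi: both effects reinforce here, so Cl is clearly the higher of the two.
Approximate values (kJ/mol): Cl 349, Sr 5, Pb 35, Bi 91.
So from highest to lowest: Cl > Bi > Pb > Sr.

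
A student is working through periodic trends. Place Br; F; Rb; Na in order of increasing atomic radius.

F < Br < Na < Rb

F is in period 2, group 17; Na is in period 3, group 1; Br is in period 4, group 17; Rb is in period 5, group 1.
Atomic radius shrinks across a period as nuclear charge pulls the same shell inward, and grows down a group as new shells are added.
Here both period and group differ, so the two effects have to be weighed against each other.
Br > F: Br sits below F in group 17, so the down-group effect alone puts Br larger.
Na > Br: period and group pull opposite ways; the across-period shift dominates (155 vs 114 pm).
Rb > Na: Rb sits below Na in group 1, so the down-group effect alone puts Rb larger.
Approximate values (pm): F 64, Na 155, Br 114, Rb 210.
So from smallest to largest: F < Br < Na < Rb.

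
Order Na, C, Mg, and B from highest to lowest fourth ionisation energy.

After 3 electrons have been removed, what remains? Na³⁺ is already 2 electrons into the core; C³⁺ still has 1 valence electron; Mg³⁺ is already 1 electron into the core; B³⁺ is the bare [He] core.
Pulling an electron out of a noble-gas core costs far more than removing a remaining valence electron, so Na, Mg and B sit at the high end of IE_4.
Approximate IE_4 values (kJ/mol): Na 9543, C 6223, Mg 10543, B 25026.
Overall IE_4 order: C < Na < Mg < B.

B > Mg > Na > C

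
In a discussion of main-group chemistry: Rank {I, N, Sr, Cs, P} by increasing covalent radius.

N < P < I < Sr < Cs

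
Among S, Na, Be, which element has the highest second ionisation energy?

Consider each +1 ion: S⁺ still has 5 valence electrons; Na⁺ is the bare [Ne] core; Be⁺ still has 1 valence electron.
Breaking into a closed-shell core is much more expensive than removing a leftover valence electron — Na has the largest IE_2 here.
Valence configurations: S⁺ [Ne]3s²3p³, Be⁺ [He]2s¹.
The numbers (kJ/mol): S 2252, Na 4562, Be 1757.
Putting it together, IE_2: Be < S < Na.

Na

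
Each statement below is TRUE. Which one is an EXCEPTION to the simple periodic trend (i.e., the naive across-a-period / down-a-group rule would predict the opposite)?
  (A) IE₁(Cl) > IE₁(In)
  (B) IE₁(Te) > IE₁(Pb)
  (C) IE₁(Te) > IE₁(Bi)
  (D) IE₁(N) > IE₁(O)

The general trend: first ionization energy increases across a period and decreases down a group.
(A) Cl (period 3, group 17) vs In (period 5, group 13): the stated order agrees with the simple trend.
(B) Te (period 5, group 16) vs Pb (period 6, group 14): the stated order agrees with the simple trend.
(C) Te (period 5, group 16) vs Bi (period 6, group 15): the stated order agrees with the simple trend.
(D) N (period 2, group 15) vs O (period 2, group 16): the stated order contradicts the simple trend.
The exception is (D): pairing an electron in O's 2p⁴ costs repulsion energy, so O ionizes more easily than half-filled N (2p³).

(D)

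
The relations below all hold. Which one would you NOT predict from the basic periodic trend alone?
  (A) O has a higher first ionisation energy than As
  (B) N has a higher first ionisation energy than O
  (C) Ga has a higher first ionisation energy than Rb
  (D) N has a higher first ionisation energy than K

The general trend: first ionisation energy increases across a period and decreases down a group.
(A) O (period 2, group 16) vs As (period 4, group 15): the stated order agrees with the simple trend.
(B) N (period 2, group 15) vs O (period 2, group 16): the stated order contradicts the simple trend.
(C) Ga (period 4, group 13) vs Rb (period 5, group 1): the stated order agrees with the simple trend.
(D) N (period 2, group 15) vs K (period 4, group 1): the stated order agrees with the simple trend.
The exception is (B): pairing an electron in O's 2p⁴ costs repulsion energy, so O ionizes more easily than half-filled N (2p³).

(B)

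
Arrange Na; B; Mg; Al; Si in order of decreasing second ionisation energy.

Na > B > Al > Si > Mg

Consider each +1 ion: Na⁺ is the bare [Ne] core; B⁺ still has 2 valence electrons; Mg⁺ still has 1 valence electron; Al⁺ still has 2 valence electrons; Si⁺ still has 3 valence electrons.
Core electrons are held far more tightly than valence electrons, so Na tops the IE_2 order.
Valence configurations: B⁺ [He]2s², Mg⁺ [Ne]3s¹, Al⁺ [Ne]3s², Si⁺ [Ne]3s²3p¹.
Si⁺ loses a lone 3p electron whereas Al⁺ must break into a filled 3s² pair, so IE_2(Al) > IE_2(Si) even though Si has the higher nuclear charge.
Tabulated IE_2 (kJ/mol): Na 4562, B 2427, Mg 1451, Al 1817, Si 1577.
So the second ionization energies run Mg < Si < Al < B < Na.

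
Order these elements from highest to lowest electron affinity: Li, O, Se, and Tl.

Se, O, Li, Tl

Atoms with high Z_eff and room in the valence shell (especially the halogens) have the most exothermic electron affinities.
Neither a single period nor a single group — weigh both effects.
Li > Tl: period and group pull opposite ways; the down-group shift dominates (60 vs 19 kJ/mol).
O > Li: both are in period 2; the period trend gives O the larger value.
Se > O: this pair runs against the simple trend — see the exception note.
Note the exception: Se has a higher electron affinity than O, contrary to the simple trend — O's compact 2p subshell gives strong electron–electron repulsion on the added electron.
Approximate values (kJ/mol): Li 60, O 141, Se 195, Tl 19.
So from highest to lowest: Se > O > Li > Tl.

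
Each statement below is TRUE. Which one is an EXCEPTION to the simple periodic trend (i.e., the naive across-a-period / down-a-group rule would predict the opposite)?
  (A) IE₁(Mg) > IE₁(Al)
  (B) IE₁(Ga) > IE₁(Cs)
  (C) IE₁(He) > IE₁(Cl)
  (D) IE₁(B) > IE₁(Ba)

(A)

The general trend: first ionisation energy increases across a period and decreases down a group.
(A) Mg (period 3, group 2) vs Al (period 3, group 13): the stated order contradicts the simple trend.
(B) Ga (period 4, group 13) vs Cs (period 6, group 1): the stated order agrees with the simple trend.
(C) He (period 1, group 18) vs Cl (period 3, group 17): the stated order agrees with the simple trend.
(D) B (period 2, group 13) vs Ba (period 6, group 2): the stated order agrees with the simple trend.
The exception is (A): Al's single 3p electron is easier to remove than one from Mg's filled 3s².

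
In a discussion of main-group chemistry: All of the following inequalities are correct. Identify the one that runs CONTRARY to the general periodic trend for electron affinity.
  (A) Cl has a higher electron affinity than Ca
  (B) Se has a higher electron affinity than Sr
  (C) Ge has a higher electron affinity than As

(C)

The general trend: electron affinity increases across a period and decreases down a group.
(A) Cl (period 3, group 17) vs Ca (period 4, group 2): the stated order agrees with the simple trend.
(B) Se (period 4, group 16) vs Sr (period 5, group 2): the stated order agrees with the simple trend.
(C) Ge (period 4, group 14) vs As (period 4, group 15): the stated order contradicts the simple trend.
The exception is (C): adding an electron to As's half-filled 4p³ is unfavourable, so Ge (4p²) has the more exothermic EA.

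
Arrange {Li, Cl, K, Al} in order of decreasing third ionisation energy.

The third ionization energy removes an electron from the +2 ion. For each element: Li²⁺ is already 1 electron into the core; Cl²⁺ still has 5 valence electrons; K²⁺ is already 1 electron into the core; Al²⁺ still has 1 valence electron.
Core electrons are held far more tightly than valence electrons, so K and Li top the IE_3 order.
Valence configurations: Cl²⁺ [Ne]3s²3p³, Al²⁺ [Ne]3s¹.
The numbers (kJ/mol): Li 11815, Cl 3822, K 4420, Al 2745.
Putting it together, IE_3: Al < Cl < K < Li.

Li > K > Cl > Al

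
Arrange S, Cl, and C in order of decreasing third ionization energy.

After 2 electrons have been removed, what remains? S²⁺ still has 4 valence electrons; Cl²⁺ still has 5 valence electrons; C²⁺ still has 2 valence electrons.
All are still removing valence electrons, so compare the +2 ions as you would atoms: IE_3 generally rises across a period (higher Z_eff) and falls down a group (larger shell), subject to the usual subshell exceptions.
Valence configurations: S²⁺ [Ne]3s²3p², Cl²⁺ [Ne]3s²3p³, C²⁺ [He]2s².
Approximate IE_3 values (kJ/mol): S 3357, Cl 3822, C 4620.
So the third ionization energies run S < Cl < C.

C > Cl > S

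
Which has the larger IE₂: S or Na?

The second ionization energy removes an electron from the +1 ion. For each element: S⁺ still has 5 valence electrons; Na⁺ is the bare [Ne] core.
Core electrons are held far more tightly than valence electrons, so Na tops the IE_2 order.
Tabulated IE_2 (kJ/mol): S 2252, Na 4562.
So the second ionization energies run S < Na.

Na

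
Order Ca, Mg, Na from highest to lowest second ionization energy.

The second ionization energy removes an electron from the +1 ion. For each element: Ca⁺ still has 1 valence electron; Mg⁺ still has 1 valence electron; Na⁺ is the bare [Ne] core.
Pulling an electron out of a noble-gas core costs far more than removing a remaining valence electron, so Na sits at the high end of IE_2.
Valence configurations: Ca⁺ [Ar]4s¹, Mg⁺ [Ne]3s¹.
Tabulated IE_2 (kJ/mol): Ca 1145, Mg 1451, Na 4562.
Overall IE_2 order: Ca < Mg < Na.

Na > Mg > Ca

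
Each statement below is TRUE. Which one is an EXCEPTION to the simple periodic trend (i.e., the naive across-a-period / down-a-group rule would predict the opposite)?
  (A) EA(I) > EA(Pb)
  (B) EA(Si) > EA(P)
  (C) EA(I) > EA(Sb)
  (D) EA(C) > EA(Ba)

The general trend: electron affinity increases across a period and decreases down a group.
(A) I (period 5, group 17) vs Pb (period 6, group 14): the stated order agrees with the simple trend.
(B) Si (period 3, group 14) vs P (period 3, group 15): the stated order contradicts the simple trend.
(C) I (period 5, group 17) vs Sb (period 5, group 15): the stated order agrees with the simple trend.
(D) C (period 2, group 14) vs Ba (period 6, group 2): the stated order agrees with the simple trend.
The exception is (B): adding an electron to P's half-filled 3p³ is unfavourable, so Si (3p²) has the more exothermic EA.

(B)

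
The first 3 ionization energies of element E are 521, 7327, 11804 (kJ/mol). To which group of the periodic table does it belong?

Look for the largest jump between consecutive ionization energies: IE2/IE1 ≈ 14.1, far larger than any earlier ratio.
That jump marks the point where a core electron is being removed. So the atom has 1 valence electron.
A main-group element with 1 valence electron is in group 1.

Group 1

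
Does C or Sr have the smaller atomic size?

C

Atomic radius shrinks across a period as nuclear charge pulls the same shell inward, and grows down a group as new shells are added.
Here both period and group differ, so the two effects have to be weighed against each other.
Sr > C: relative to C, both the across-period and down-group shifts push Sr's atomic radius up.
Tabulated atomic radius (pm): C 75, Sr 185.
So C has the smaller atomic size (C < Sr).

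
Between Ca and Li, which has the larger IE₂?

Li

The second ionization energy removes an electron from the +1 ion. For each element: Ca⁺ still has 1 valence electron; Li⁺ is the bare [He] core.
Pulling an electron out of a noble-gas core costs far more than removing a remaining valence electron, so Li sits at the high end of IE_2.
Approximate IE_2 values (kJ/mol): Ca 1145, Li 7298.
So the second ionization energies run Ca < Li.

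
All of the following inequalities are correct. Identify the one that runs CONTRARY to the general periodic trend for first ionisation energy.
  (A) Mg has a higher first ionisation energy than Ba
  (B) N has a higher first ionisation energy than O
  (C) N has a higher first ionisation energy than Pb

(B)

The general trend: first ionisation energy increases across a period and decreases down a group.
(A) Mg (period 3, group 2) vs Ba (period 6, group 2): the stated order agrees with the simple trend.
(B) N (period 2, group 15) vs O (period 2, group 16): the stated order contradicts the simple trend.
(C) N (period 2, group 15) vs Pb (period 6, group 14): the stated order agrees with the simple trend.
The exception is (B): pairing an electron in O's 2p⁴ costs repulsion energy, so O ionizes more easily than half-filled N (2p³).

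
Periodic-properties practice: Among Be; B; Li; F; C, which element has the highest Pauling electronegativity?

Electronegativity increases across a period and decreases down a group, tracking effective nuclear charge and atomic size.
All lie in period 2, so electronegativity increases left to right.
The highest Pauling electronegativity among these belongs to F.

F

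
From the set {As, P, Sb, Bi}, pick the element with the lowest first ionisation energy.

Bi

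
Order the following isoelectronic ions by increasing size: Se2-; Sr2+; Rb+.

All of these have 36 electrons, so size is governed by nuclear charge alone: the more protons, the stronger the pull on the same electron cloud, and the smaller the ion.
Nuclear charges: Sr2+ (Z=38), Rb+ (Z=37), Se2- (Z=34).
Smallest to largest: Sr2+ < Rb+ < Se2-.

Sr2+ < Rb+ < Se2-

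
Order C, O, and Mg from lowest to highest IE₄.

C, O, Mg

After 3 electrons have been removed, what remains? C³⁺ still has 1 valence electron; O³⁺ still has 3 valence electrons; Mg³⁺ is already 1 electron into the core.
Pulling an electron out of a noble-gas core costs far more than removing a remaining valence electron, so Mg sits at the high end of IE_4.
Valence configurations: C³⁺ [He]2s¹, O³⁺ [He]2s²2p¹.
Approximate IE_4 values (kJ/mol): C 6223, O 7469, Mg 10543.
Hence IE_4: C < O < Mg.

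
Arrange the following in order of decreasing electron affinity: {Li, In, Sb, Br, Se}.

Atoms with high Z_eff and room in the valence shell (especially the halogens) have the most exothermic electron affinities.
Here both period and group differ, so the two effects have to be weighed against each other.
Li > In: period and group pull opposite ways; the down-group shift dominates (60 vs 29 kJ/mol).
Sb > Li: period and group pull opposite ways; the across-period shift dominates (103 vs 60 kJ/mol).
Se > Sb: both effects reinforce here, so Se is clearly the higher of the two.
Br > Se: both are in period 4; the period trend gives Br the larger value.
For reference (kJ/mol): Li 60, Se 195, Br 325, In 29, Sb 103.
So from highest to lowest: Br > Se > Sb > Li > In.

Br > Se > Sb > Li > In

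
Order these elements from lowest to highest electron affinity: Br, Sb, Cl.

Sb < Br < Cl

Adding an electron releases more energy for atoms nearer the top right (short of the noble gases).
These span different periods and groups, so the two trends combine.
Br > Sb: both effects reinforce here, so Br is clearly the higher of the two.
Cl > Br: they share group 17; the group trend gives Cl the larger value.
For reference (kJ/mol): Cl 349, Br 325, Sb 103.
So from lowest to highest: Sb < Br < Cl.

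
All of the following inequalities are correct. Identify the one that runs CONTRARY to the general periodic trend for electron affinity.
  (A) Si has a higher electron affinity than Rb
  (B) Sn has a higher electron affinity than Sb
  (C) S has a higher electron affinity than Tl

The general trend: electron affinity increases across a period and decreases down a group.
(A) Si (period 3, group 14) vs Rb (period 5, group 1): the stated order agrees with the simple trend.
(B) Sn (period 5, group 14) vs Sb (period 5, group 15): the stated order contradicts the simple trend.
(C) S (period 3, group 16) vs Tl (period 6, group 13): the stated order agrees with the simple trend.
The exception is (B): adding an electron to Sb's half-filled 5p³ is unfavourable, so Sn has the more exothermic EA.

(B)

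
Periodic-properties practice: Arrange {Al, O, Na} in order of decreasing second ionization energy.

Na > O > Al

Consider each +1 ion: Al⁺ still has 2 valence electrons; O⁺ still has 5 valence electrons; Na⁺ is the bare [Ne] core.
Core electrons are held far more tightly than valence electrons, so Na tops the IE_2 order.
Valence configurations: Al⁺ [Ne]3s², O⁺ [He]2s²2p³.
The numbers (kJ/mol): Al 1817, O 3388, Na 4562.
Hence IE_2: Al < O < Na.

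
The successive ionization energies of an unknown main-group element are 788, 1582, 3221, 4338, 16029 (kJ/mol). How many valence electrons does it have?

4

Look for the largest jump between consecutive ionization energies: IE5/IE4 ≈ 3.7, far larger than any earlier ratio.
That jump marks the point where a core electron is being removed. So the atom has 4 valence electrons.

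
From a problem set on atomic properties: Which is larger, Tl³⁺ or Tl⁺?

Both ions have Z = 81 protons, but Tl³⁺ has lost more electrons, so its remaining electrons feel a larger effective nuclear charge per electron and are pulled in more tightly.
Higher positive charge → smaller ion, so Tl⁺ > Tl³⁺.

Tl⁺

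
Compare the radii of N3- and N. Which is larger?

N3-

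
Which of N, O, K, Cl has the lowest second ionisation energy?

Consider each +1 ion: N⁺ still has 4 valence electrons; O⁺ still has 5 valence electrons; K⁺ is the bare [Ar] core; Cl⁺ still has 6 valence electrons.
Usually core removal costs more than valence removal, but here the competition is close: a tightly held n=2 valence electron can cost more to remove than an n=3 core electron, so the actual values have to decide it.
Valence configurations: N⁺ [He]2s²2p², O⁺ [He]2s²2p³, Cl⁺ [Ne]3s²3p⁴.
Approximate IE_2 values (kJ/mol): N 2856, O 3388, K 3052, Cl 2298.
Overall IE_2 order: Cl < N < K < O.

Cl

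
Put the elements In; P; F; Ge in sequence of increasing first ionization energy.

In < Ge < P < F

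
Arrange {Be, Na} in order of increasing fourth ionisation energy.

Na < Be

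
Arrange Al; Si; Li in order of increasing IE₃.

Al < Si < Li

The third ionization energy removes an electron from the +2 ion. For each element: Al²⁺ still has 1 valence electron; Si²⁺ still has 2 valence electrons; Li²⁺ is already 1 electron into the core.
Core electrons are held far more tightly than valence electrons, so Li tops the IE_3 order.
Valence configurations: Al²⁺ [Ne]3s¹, Si²⁺ [Ne]3s².
Approximate IE_3 values (kJ/mol): Al 2745, Si 3232, Li 11815.
Putting it together, IE_3: Al < Si < Li.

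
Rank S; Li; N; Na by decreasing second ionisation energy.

IE_2 is the cost of taking one more electron from the +1 cation: S⁺ still has 5 valence electrons; Li⁺ is the bare [He] core; N⁺ still has 4 valence electrons; Na⁺ is the bare [Ne] core.
Breaking into a closed-shell core is much more expensive than removing a leftover valence electron — Na and Li have the largest IE_2 here.
Valence configurations: S⁺ [Ne]3s²3p³, N⁺ [He]2s²2p².
Tabulated IE_2 (kJ/mol): S 2252, Li 7298, N 2856, Na 4562.
So the second ionization energies run S < N < Na < Li.

Li, Na, N, S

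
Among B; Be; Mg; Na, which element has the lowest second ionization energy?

After 1 electron has been removed, what remains? B⁺ still has 2 valence electrons; Be⁺ still has 1 valence electron; Mg⁺ still has 1 valence electron; Na⁺ is the bare [Ne] core.
Core electrons are held far more tightly than valence electrons, so Na tops the IE_2 order.
Valence configurations: B⁺ [He]2s², Be⁺ [He]2s¹, Mg⁺ [Ne]3s¹.
The numbers (kJ/mol): B 2427, Be 1757, Mg 1451, Na 4562.
Overall IE_2 order: Mg < Be < B < Na.

Mg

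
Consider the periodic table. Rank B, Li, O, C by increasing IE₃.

B, C, O, Li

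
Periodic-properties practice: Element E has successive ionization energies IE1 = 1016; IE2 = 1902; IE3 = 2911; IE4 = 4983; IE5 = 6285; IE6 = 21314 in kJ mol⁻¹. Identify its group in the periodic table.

Look for the largest jump between consecutive ionization energies: IE6/IE5 ≈ 3.4, far larger than any earlier ratio.
That jump marks the point where a core electron is being removed. So the atom has 5 valence electrons.
A main-group element with 5 valence electrons is in group 15.

Group 15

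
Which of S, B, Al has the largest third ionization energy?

After 2 electrons have been removed, what remains? S²⁺ still has 4 valence electrons; B²⁺ still has 1 valence electron; Al²⁺ still has 1 valence electron.
All are still removing valence electrons, so compare the +2 ions as you would atoms: IE_3 generally rises across a period (higher Z_eff) and falls down a group (larger shell), subject to the usual subshell exceptions.
Valence configurations: S²⁺ [Ne]3s²3p², B²⁺ [He]2s¹, Al²⁺ [Ne]3s¹.
Approximate IE_3 values (kJ/mol): S 3357, B 3660, Al 2745.
Hence IE_3: Al < S < B.

B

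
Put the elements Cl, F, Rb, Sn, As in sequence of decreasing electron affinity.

Atoms with high Z_eff and room in the valence shell (especially the halogens) have the most exothermic electron affinities.
Neither a single period nor a single group — weigh both effects.
As > Rb: both effects reinforce here, so As is clearly the higher of the two.
Sn > As: this pair runs against the simple trend — see the exception note.
F > Sn: both effects reinforce here, so F is clearly the higher of the two.
Cl > F: this pair runs against the simple trend — see the exception note.
Note the exception: Sn has a higher electron affinity than As, contrary to the simple trend — adding an electron to As's half-filled np³ subshell costs electron-pairing energy.
Note the exception: Cl has a higher electron affinity than F, contrary to the simple trend — F's small 2p subshell makes the incoming electron feel strong e⁻–e⁻ repulsion, so Cl actually releases more energy on gaining an electron.
Approximate values (kJ/mol): F 328, Cl 349, As 78, Rb 47, Sn 107.
So from highest to lowest: Cl > F > Sn > As > Rb.

Cl > F > Sn > As > Rb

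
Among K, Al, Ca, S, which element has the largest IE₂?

The second ionization energy removes an electron from the +1 ion. For each element: K⁺ is the bare [Ar] core; Al⁺ still has 2 valence electrons; Ca⁺ still has 1 valence electron; S⁺ still has 5 valence electrons.
Core electrons are held far more tightly than valence electrons, so K tops the IE_2 order.
Valence configurations: Al⁺ [Ne]3s², Ca⁺ [Ar]4s¹, S⁺ [Ne]3s²3p³.
The numbers (kJ/mol): K 3052, Al 1817, Ca 1145, S 2252.
Hence IE_2: Ca < Al < S < K.

K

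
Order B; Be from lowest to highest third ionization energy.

After 2 electrons have been removed, what remains? B²⁺ still has 1 valence electron; Be²⁺ is the bare [He] core.
Core electrons are held far more tightly than valence electrons, so Be tops the IE_3 order.
The numbers (kJ/mol): B 3660, Be 14849.
Hence IE_3: B < Be.

B < Be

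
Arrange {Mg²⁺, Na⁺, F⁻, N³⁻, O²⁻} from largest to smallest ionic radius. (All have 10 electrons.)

N³⁻ > O²⁻ > F⁻ > Na⁺ > Mg²⁺

All of these have 10 electrons, so size is governed by nuclear charge alone: the more protons, the stronger the pull on the same electron cloud, and the smaller the ion.
Nuclear charges: Mg²⁺ (Z=12), Na⁺ (Z=11), F⁻ (Z=9), O²⁻ (Z=8), N³⁻ (Z=7).
Largest to smallest: N³⁻ > O²⁻ > F⁻ > Na⁺ > Mg²⁺.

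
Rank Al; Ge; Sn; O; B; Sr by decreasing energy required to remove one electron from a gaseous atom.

B is in period 2, group 13; O is in period 2, group 16; Al is in period 3, group 13; Ge is in period 4, group 14; Sr is in period 5, group 2; Sn is in period 5, group 14.
Across a period the outer electron is held more tightly (higher IE₁); down a group it sits in a higher shell, more shielded, and comes off more easily.
Neither a single period nor a single group — weigh both effects.
Al > Sr: relative to Sr, both the across-period and down-group shifts push Al's first ionization energy up.
Sn > Al: period and group pull opposite ways; the across-period shift dominates (709 vs 578 kJ/mol).
Ge > Sn: Ge sits above Sn in group 14, so the down-group effect alone puts Ge higher.
B > Ge: the two effects oppose for this pair; the down-group effect wins (801 vs 762 kJ/mol).
O > B: O lies to the right of B in period 2, so the across-period effect alone puts O higher.
Approximate values (kJ/mol): B 801, O 1314, Al 578, Ge 762, Sr 550, Sn 709.
So from highest to lowest: O > B > Ge > Sn > Al > Sr.

O > B > Ge > Sn > Al > Sr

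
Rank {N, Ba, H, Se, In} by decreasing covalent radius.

Across a period the added protons contract the valence shell; down a group each new principal shell makes the atom larger.
These span different periods and groups, so the two trends combine.
N > H: the two effects oppose for this pair; the down-group effect wins (71 vs 32 pm).
Se > N: period and group pull opposite ways; the down-group shift dominates (116 vs 71 pm).
In > Se: both effects reinforce here, so In is clearly the larger of the two.
Ba > In: both effects reinforce here, so Ba is clearly the larger of the two.
For reference (pm): H 32, N 71, Se 116, In 142, Ba 196.
So from largest to smallest: Ba > In > Se > N > H.

Ba, In, Se, N, H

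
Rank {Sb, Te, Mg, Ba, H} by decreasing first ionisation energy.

H > Te > Sb > Mg > Ba

H is in period 1, group 1; Mg is in period 3, group 2; Sb is in period 5, group 15; Te is in period 5, group 16; Ba is in period 6, group 2.
Removing the outermost electron gets harder across a period and easier down a group.
Neither a single period nor a single group — weigh both effects.
Mg > Ba: they share group 2; the group trend gives Mg the larger value.
Sb > Mg: the two effects oppose for this pair; the across-period effect wins (831 vs 738 kJ/mol).
Te > Sb: Te lies to the right of Sb in period 5, so the across-period effect alone puts Te higher.
H > Te: period and group pull opposite ways; the down-group shift dominates (1312 vs 869 kJ/mol).
Tabulated first ionization energy (kJ/mol): H 1312, Mg 738, Sb 831, Te 869, Ba 503.
So from highest to lowest: H > Te > Sb > Mg > Ba.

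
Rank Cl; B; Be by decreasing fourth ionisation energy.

B, Be, Cl

After 3 electrons have been removed, what remains? Cl³⁺ still has 4 valence electrons; B³⁺ is the bare [He] core; Be³⁺ is already 1 electron into the core.
Pulling an electron out of a noble-gas core costs far more than removing a remaining valence electron, so Be and B sit at the high end of IE_4.
Tabulated IE_4 (kJ/mol): Cl 5159, B 25026, Be 21007.
Hence IE_4: Cl < Be < B.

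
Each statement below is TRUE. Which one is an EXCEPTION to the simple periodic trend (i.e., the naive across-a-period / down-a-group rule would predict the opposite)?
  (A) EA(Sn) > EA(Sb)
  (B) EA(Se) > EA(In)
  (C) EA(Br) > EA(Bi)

(A)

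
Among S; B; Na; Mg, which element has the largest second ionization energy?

IE_2 is the cost of taking one more electron from the +1 cation: S⁺ still has 5 valence electrons; B⁺ still has 2 valence electrons; Na⁺ is the bare [Ne] core; Mg⁺ still has 1 valence electron.
Core electrons are held far more tightly than valence electrons, so Na tops the IE_2 order.
Valence configurations: S⁺ [Ne]3s²3p³, B⁺ [He]2s², Mg⁺ [Ne]3s¹.
Approximate IE_2 values (kJ/mol): S 2252, B 2427, Na 4562, Mg 1451.
Overall IE_2 order: Mg < S < B < Na.

Na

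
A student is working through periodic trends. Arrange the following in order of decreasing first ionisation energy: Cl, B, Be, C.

Be is in period 2, group 2; B is in period 2, group 13; C is in period 2, group 14; Cl is in period 3, group 17.
First ionization energy rises across a period (greater Z_eff holds electrons more tightly) and falls down a group (valence electrons are farther from the nucleus).
Neither a single period nor a single group — weigh both effects.
Be > B: this pair runs against the simple trend — see the exception note.
C > Be: C lies to the right of Be in period 2, so the across-period effect alone puts C higher.
Cl > C: period and group pull opposite ways; the across-period shift dominates (1251 vs 1086 kJ/mol).
Note the exception: Be has a higher first ionization energy than B, contrary to the simple trend — removing B's lone 2p electron is easier than breaking Be's filled 2s².
Approximate values (kJ/mol): Be 900, B 801, C 1086, Cl 1251.
So from highest to lowest: Cl > C > Be > B.

Cl > C > Be > B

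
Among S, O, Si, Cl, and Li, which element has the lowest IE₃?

Si

IE_3 is the cost of taking one more electron from the +2 cation: S²⁺ still has 4 valence electrons; O²⁺ still has 4 valence electrons; Si²⁺ still has 2 valence electrons; Cl²⁺ still has 5 valence electrons; Li²⁺ is already 1 electron into the core.
Breaking into a closed-shell core is much more expensive than removing a leftover valence electron — Li has the largest IE_3 here.
Valence configurations: S²⁺ [Ne]3s²3p², O²⁺ [He]2s²2p², Si²⁺ [Ne]3s², Cl²⁺ [Ne]3s²3p³.
Approximate IE_3 values (kJ/mol): S 3357, O 5300, Si 3232, Cl 3822, Li 11815.
Overall IE_3 order: Si < S < Cl < O < Li.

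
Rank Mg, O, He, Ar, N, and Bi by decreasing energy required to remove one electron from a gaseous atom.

He, Ar, N, O, Mg, Bi

First ionization energy rises across a period (greater Z_eff holds electrons more tightly) and falls down a group (valence electrons are farther from the nucleus).
Neither a single period nor a single group — weigh both effects.
Mg > Bi: the two effects oppose for this pair; the down-group effect wins (738 vs 703 kJ/mol).
O > Mg: both effects reinforce here, so O is clearly the higher of the two.
N > O: this pair runs against the simple trend — see the exception note.
Ar > N: the two effects oppose for this pair; the across-period effect wins (1521 vs 1402 kJ/mol).
He > Ar: He sits above Ar in group 18, so the down-group effect alone puts He higher.
Note the exception: N has a higher first ionization energy than O, contrary to the simple trend — pairing an electron in O's 2p⁴ costs repulsion energy, so O ionizes more easily than half-filled N (2p³).
For reference (kJ/mol): He 2372, N 1402, O 1314, Mg 738, Ar 1521, Bi 703.
So from highest to lowest: He > Ar > N > O > Mg > Bi.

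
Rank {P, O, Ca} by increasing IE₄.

P, Ca, O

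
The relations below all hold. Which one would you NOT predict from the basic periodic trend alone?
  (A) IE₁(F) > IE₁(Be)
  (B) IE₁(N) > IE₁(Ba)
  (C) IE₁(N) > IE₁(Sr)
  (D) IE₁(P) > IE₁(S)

The general trend: first ionization energy increases across a period and decreases down a group.
(A) F (period 2, group 17) vs Be (period 2, group 2): the stated order agrees with the simple trend.
(B) N (period 2, group 15) vs Ba (period 6, group 2): the stated order agrees with the simple trend.
(C) N (period 2, group 15) vs Sr (period 5, group 2): the stated order agrees with the simple trend.
(D) P (period 3, group 15) vs S (period 3, group 16): the stated order contradicts the simple trend.
The exception is (D): S (3p⁴) ionizes more easily than half-filled P (3p³) because the paired 3p electron in S is pushed out by e⁻–e⁻ repulsion.

(D)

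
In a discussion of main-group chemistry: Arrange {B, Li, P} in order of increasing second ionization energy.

IE_2 is the cost of taking one more electron from the +1 cation: B⁺ still has 2 valence electrons; Li⁺ is the bare [He] core; P⁺ still has 4 valence electrons.
Breaking into a closed-shell core is much more expensive than removing a leftover valence electron — Li has the largest IE_2 here.
Valence configurations: B⁺ [He]2s², P⁺ [Ne]3s²3p².
The numbers (kJ/mol): B 2427, Li 7298, P 1907.
Overall IE_2 order: P < B < Li.

P < B < Li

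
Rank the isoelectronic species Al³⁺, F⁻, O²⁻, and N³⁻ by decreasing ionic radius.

N³⁻, O²⁻, F⁻, Al³⁺

All of these have 10 electrons, so size is governed by nuclear charge alone: the more protons, the stronger the pull on the same electron cloud, and the smaller the ion.
Nuclear charges: Al³⁺ (Z=13), F⁻ (Z=9), O²⁻ (Z=8), N³⁻ (Z=7).
Largest to smallest: N³⁻ > O²⁻ > F⁻ > Al³⁺.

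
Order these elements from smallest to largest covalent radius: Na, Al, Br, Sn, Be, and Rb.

Be is in period 2, group 2; Na is in period 3, group 1; Al is in period 3, group 13; Br is in period 4, group 17; Rb is in period 5, group 1; Sn is in period 5, group 14.
Atomic radius shrinks across a period as nuclear charge pulls the same shell inward, and grows down a group as new shells are added.
Neither a single period nor a single group — weigh both effects.
Br > Be: the two effects oppose for this pair; the down-group effect wins (114 vs 102 pm).
Al > Br: period and group pull opposite ways; the across-period shift dominates (126 vs 114 pm).
Sn > Al: the two effects oppose for this pair; the down-group effect wins (140 vs 126 pm).
Na > Sn: the two effects oppose for this pair; the across-period effect wins (155 vs 140 pm).
Rb > Na: they share group 1; the group trend gives Rb the larger value.
Approximate values (pm): Be 102, Na 155, Al 126, Br 114, Rb 210, Sn 140.
So from smallest to largest: Be < Br < Al < Sn < Na < Rb.

Be < Br < Al < Sn < Na < Rb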